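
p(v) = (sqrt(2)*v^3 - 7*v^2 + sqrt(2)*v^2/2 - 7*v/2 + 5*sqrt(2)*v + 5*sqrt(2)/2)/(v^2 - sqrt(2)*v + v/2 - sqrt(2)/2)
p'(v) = (-2*v - 1/2 + sqrt(2))*(sqrt(2)*v^3 - 7*v^2 + sqrt(2)*v^2/2 - 7*v/2 + 5*sqrt(2)*v + 5*sqrt(2)/2)/(v^2 - sqrt(2)*v + v/2 - sqrt(2)/2)^2 + (3*sqrt(2)*v^2 - 14*v + sqrt(2)*v - 7/2 + 5*sqrt(2))/(v^2 - sqrt(2)*v + v/2 - sqrt(2)/2) = (sqrt(2)*v^2 - 4*v + 2*sqrt(2))/(v^2 - 2*sqrt(2)*v + 2)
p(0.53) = -4.25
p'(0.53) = 1.41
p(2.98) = -0.79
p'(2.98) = 1.41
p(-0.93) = -6.32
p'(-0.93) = 1.41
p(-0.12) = -5.17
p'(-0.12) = 1.41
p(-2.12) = -8.00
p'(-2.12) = 1.41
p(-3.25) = -9.60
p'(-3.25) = 1.41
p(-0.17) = -5.24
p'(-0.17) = 1.41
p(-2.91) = -9.12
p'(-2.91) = 1.41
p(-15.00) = -26.21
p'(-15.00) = 1.41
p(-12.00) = -21.97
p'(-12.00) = 1.41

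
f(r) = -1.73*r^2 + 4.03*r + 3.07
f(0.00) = 3.07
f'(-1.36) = 8.74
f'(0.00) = 4.03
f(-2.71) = -20.56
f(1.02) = 5.38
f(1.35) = 5.36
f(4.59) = -14.88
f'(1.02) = 0.50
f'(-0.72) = 6.52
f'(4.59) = -11.85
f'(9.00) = -27.11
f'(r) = 4.03 - 3.46*r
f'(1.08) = 0.29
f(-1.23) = -4.50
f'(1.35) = -0.64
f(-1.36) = -5.61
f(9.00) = -100.79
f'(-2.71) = 13.41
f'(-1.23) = 8.29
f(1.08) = 5.40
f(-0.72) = -0.73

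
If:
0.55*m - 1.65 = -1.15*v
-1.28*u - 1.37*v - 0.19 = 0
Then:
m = 3.0 - 2.09090909090909*v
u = -1.0703125*v - 0.1484375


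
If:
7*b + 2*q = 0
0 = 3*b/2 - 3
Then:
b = 2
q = -7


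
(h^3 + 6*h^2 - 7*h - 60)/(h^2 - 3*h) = h + 9 + 20/h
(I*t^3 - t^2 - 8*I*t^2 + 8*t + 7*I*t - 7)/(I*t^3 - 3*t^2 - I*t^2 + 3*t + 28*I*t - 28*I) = (t^2 + t*(-7 + I) - 7*I)/(t^2 + 3*I*t + 28)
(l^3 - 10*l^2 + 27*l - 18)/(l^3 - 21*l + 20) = (l^2 - 9*l + 18)/(l^2 + l - 20)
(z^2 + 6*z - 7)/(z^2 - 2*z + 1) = (z + 7)/(z - 1)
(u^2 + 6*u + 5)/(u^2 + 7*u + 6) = (u + 5)/(u + 6)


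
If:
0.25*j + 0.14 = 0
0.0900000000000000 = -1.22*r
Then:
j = -0.56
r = -0.07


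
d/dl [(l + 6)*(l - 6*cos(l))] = l + (l + 6)*(6*sin(l) + 1) - 6*cos(l)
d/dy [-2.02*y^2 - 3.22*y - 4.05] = -4.04*y - 3.22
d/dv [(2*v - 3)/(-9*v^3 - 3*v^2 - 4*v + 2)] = (36*v^3 - 75*v^2 - 18*v - 8)/(81*v^6 + 54*v^5 + 81*v^4 - 12*v^3 + 4*v^2 - 16*v + 4)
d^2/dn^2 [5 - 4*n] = 0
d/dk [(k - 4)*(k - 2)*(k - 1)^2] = 4*k^3 - 24*k^2 + 42*k - 22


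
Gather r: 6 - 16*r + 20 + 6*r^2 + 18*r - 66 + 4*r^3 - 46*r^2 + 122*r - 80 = 4*r^3 - 40*r^2 + 124*r - 120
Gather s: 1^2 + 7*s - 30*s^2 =-30*s^2 + 7*s + 1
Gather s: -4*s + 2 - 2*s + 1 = 3 - 6*s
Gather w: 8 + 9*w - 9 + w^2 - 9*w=w^2 - 1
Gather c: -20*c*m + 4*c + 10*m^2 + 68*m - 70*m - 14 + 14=c*(4 - 20*m) + 10*m^2 - 2*m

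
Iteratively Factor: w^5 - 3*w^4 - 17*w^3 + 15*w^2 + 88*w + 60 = (w - 5)*(w^4 + 2*w^3 - 7*w^2 - 20*w - 12) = (w - 5)*(w - 3)*(w^3 + 5*w^2 + 8*w + 4) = (w - 5)*(w - 3)*(w + 2)*(w^2 + 3*w + 2) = (w - 5)*(w - 3)*(w + 2)^2*(w + 1)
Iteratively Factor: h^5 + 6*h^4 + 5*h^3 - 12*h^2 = (h - 1)*(h^4 + 7*h^3 + 12*h^2) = h*(h - 1)*(h^3 + 7*h^2 + 12*h) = h*(h - 1)*(h + 4)*(h^2 + 3*h) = h*(h - 1)*(h + 3)*(h + 4)*(h)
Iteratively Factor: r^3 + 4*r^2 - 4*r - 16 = (r - 2)*(r^2 + 6*r + 8) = (r - 2)*(r + 4)*(r + 2)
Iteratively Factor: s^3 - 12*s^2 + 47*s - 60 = (s - 3)*(s^2 - 9*s + 20) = (s - 5)*(s - 3)*(s - 4)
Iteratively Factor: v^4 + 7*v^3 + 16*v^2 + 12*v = (v)*(v^3 + 7*v^2 + 16*v + 12) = v*(v + 3)*(v^2 + 4*v + 4) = v*(v + 2)*(v + 3)*(v + 2)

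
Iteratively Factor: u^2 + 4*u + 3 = (u + 3)*(u + 1)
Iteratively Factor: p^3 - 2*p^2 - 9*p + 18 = (p - 2)*(p^2 - 9) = (p - 2)*(p + 3)*(p - 3)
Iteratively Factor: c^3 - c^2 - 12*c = (c)*(c^2 - c - 12) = c*(c - 4)*(c + 3)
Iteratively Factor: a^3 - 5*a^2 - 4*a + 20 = (a - 5)*(a^2 - 4) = (a - 5)*(a - 2)*(a + 2)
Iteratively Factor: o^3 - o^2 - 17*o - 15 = (o + 3)*(o^2 - 4*o - 5) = (o + 1)*(o + 3)*(o - 5)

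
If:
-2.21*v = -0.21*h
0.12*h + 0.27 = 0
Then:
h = -2.25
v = -0.21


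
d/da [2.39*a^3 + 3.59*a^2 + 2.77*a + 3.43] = 7.17*a^2 + 7.18*a + 2.77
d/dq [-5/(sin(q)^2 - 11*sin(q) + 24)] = 5*(2*sin(q) - 11)*cos(q)/(sin(q)^2 - 11*sin(q) + 24)^2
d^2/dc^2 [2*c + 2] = 0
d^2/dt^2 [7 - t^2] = -2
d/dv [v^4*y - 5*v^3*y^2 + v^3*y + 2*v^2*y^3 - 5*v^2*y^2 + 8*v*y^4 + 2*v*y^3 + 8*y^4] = y*(4*v^3 - 15*v^2*y + 3*v^2 + 4*v*y^2 - 10*v*y + 8*y^3 + 2*y^2)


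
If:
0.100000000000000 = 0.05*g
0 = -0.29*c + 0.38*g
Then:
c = 2.62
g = 2.00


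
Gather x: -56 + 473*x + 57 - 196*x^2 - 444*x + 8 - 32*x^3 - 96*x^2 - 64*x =-32*x^3 - 292*x^2 - 35*x + 9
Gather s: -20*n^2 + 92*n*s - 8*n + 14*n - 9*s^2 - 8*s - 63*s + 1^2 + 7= -20*n^2 + 6*n - 9*s^2 + s*(92*n - 71) + 8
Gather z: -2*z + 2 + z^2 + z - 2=z^2 - z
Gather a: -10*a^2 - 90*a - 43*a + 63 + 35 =-10*a^2 - 133*a + 98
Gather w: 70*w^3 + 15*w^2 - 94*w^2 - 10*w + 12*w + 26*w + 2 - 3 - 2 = 70*w^3 - 79*w^2 + 28*w - 3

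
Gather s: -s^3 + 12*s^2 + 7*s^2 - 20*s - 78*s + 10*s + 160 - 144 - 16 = -s^3 + 19*s^2 - 88*s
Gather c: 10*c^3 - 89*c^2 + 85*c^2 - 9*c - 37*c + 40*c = 10*c^3 - 4*c^2 - 6*c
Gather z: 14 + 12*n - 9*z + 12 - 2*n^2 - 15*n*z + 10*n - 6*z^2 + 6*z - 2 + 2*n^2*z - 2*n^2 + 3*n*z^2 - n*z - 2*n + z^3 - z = -4*n^2 + 20*n + z^3 + z^2*(3*n - 6) + z*(2*n^2 - 16*n - 4) + 24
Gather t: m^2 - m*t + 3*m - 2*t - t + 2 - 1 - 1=m^2 + 3*m + t*(-m - 3)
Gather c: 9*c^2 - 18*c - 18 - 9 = 9*c^2 - 18*c - 27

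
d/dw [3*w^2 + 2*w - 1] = 6*w + 2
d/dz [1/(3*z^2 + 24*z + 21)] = 2*(-z - 4)/(3*(z^2 + 8*z + 7)^2)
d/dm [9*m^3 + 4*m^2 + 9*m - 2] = 27*m^2 + 8*m + 9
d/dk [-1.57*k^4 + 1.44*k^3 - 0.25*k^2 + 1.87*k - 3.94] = -6.28*k^3 + 4.32*k^2 - 0.5*k + 1.87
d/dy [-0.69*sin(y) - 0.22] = -0.69*cos(y)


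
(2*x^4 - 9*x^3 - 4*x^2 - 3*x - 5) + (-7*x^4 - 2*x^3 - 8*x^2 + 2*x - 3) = -5*x^4 - 11*x^3 - 12*x^2 - x - 8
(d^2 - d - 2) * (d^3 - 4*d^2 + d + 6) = d^5 - 5*d^4 + 3*d^3 + 13*d^2 - 8*d - 12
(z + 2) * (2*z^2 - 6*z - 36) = 2*z^3 - 2*z^2 - 48*z - 72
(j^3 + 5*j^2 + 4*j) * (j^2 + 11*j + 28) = j^5 + 16*j^4 + 87*j^3 + 184*j^2 + 112*j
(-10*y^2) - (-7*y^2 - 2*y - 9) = -3*y^2 + 2*y + 9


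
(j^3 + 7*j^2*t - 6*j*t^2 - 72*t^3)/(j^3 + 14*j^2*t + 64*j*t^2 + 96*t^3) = (j - 3*t)/(j + 4*t)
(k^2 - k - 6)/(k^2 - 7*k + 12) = (k + 2)/(k - 4)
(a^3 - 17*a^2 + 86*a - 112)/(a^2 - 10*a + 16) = a - 7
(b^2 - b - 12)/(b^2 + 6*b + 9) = (b - 4)/(b + 3)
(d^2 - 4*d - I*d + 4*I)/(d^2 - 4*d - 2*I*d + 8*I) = (d - I)/(d - 2*I)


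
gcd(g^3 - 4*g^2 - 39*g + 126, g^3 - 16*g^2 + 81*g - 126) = g^2 - 10*g + 21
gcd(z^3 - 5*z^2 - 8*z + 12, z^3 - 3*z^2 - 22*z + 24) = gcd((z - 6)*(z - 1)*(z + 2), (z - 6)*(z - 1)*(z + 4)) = z^2 - 7*z + 6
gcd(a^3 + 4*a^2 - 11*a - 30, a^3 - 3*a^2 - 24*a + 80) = a + 5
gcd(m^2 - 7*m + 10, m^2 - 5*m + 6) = m - 2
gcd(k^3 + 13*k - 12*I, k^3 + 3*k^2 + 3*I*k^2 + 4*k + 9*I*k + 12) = k^2 + 3*I*k + 4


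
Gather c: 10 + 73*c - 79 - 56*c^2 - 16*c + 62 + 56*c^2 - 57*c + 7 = 0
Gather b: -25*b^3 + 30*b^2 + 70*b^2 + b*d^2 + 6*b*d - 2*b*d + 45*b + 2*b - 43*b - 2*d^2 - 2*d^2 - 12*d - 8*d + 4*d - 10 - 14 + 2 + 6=-25*b^3 + 100*b^2 + b*(d^2 + 4*d + 4) - 4*d^2 - 16*d - 16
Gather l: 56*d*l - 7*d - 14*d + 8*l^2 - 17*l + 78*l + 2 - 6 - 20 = -21*d + 8*l^2 + l*(56*d + 61) - 24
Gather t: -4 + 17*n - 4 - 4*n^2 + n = -4*n^2 + 18*n - 8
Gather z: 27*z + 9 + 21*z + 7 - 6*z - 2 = 42*z + 14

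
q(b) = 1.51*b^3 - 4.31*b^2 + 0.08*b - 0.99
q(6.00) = 170.49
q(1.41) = -5.21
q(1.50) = -5.47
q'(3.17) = 18.28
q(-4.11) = -178.96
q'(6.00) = 111.44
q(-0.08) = -1.02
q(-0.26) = -1.33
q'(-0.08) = 0.80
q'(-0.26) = 2.63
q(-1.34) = -12.47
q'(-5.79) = 201.85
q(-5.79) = -439.04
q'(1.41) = -3.07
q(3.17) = 4.05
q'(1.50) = -2.66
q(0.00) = -0.99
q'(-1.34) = 19.76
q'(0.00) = 0.08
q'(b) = 4.53*b^2 - 8.62*b + 0.08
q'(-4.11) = 112.03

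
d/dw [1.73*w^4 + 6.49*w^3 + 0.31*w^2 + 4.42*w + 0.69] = 6.92*w^3 + 19.47*w^2 + 0.62*w + 4.42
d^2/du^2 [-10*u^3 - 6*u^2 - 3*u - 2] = -60*u - 12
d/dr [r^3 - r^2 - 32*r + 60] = 3*r^2 - 2*r - 32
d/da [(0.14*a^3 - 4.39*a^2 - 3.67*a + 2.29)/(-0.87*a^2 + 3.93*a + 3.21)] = (-0.1218*a^4 + 1.1004*a^3 - 19.0974*a^2 - 24.1992*a - 20.7804)/(0.7569*a^4 - 6.8382*a^3 + 9.8595*a^2 + 25.2306*a + 10.3041)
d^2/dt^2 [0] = 0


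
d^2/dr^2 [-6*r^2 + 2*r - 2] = -12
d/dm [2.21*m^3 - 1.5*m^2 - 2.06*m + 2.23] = 6.63*m^2 - 3.0*m - 2.06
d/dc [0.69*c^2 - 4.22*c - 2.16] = 1.38*c - 4.22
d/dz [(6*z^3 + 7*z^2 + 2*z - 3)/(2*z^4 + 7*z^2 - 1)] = 2*(-6*z^6 - 14*z^5 + 15*z^4 + 12*z^3 - 16*z^2 + 14*z - 1)/(4*z^8 + 28*z^6 + 45*z^4 - 14*z^2 + 1)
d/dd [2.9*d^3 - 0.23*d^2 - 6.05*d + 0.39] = 8.7*d^2 - 0.46*d - 6.05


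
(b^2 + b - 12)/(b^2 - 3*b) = (b + 4)/b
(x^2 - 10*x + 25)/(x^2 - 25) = (x - 5)/(x + 5)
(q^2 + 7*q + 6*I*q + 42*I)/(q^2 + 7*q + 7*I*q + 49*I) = (q + 6*I)/(q + 7*I)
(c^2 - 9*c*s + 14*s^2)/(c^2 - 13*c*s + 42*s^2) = (-c + 2*s)/(-c + 6*s)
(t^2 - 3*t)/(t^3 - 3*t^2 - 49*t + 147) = t/(t^2 - 49)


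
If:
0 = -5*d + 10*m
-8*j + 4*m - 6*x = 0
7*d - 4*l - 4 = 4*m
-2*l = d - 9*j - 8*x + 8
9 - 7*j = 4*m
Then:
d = -114/5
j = 39/5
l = -59/2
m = -57/5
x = -18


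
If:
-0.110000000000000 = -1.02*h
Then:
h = 0.11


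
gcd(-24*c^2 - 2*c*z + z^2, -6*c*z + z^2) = -6*c + z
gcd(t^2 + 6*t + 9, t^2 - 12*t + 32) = 1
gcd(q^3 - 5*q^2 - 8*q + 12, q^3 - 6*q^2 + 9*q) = 1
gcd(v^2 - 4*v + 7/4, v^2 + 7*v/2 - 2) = v - 1/2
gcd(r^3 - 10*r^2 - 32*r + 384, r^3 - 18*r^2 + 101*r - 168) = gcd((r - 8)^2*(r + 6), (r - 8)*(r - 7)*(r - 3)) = r - 8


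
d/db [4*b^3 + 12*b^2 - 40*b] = 12*b^2 + 24*b - 40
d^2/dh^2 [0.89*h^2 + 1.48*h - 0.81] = 1.78000000000000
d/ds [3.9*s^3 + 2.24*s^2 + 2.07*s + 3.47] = 11.7*s^2 + 4.48*s + 2.07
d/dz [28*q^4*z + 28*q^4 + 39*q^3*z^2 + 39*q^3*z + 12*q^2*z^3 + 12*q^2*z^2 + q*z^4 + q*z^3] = q*(28*q^3 + 78*q^2*z + 39*q^2 + 36*q*z^2 + 24*q*z + 4*z^3 + 3*z^2)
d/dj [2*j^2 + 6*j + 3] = 4*j + 6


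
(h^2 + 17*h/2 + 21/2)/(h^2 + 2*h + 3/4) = 2*(h + 7)/(2*h + 1)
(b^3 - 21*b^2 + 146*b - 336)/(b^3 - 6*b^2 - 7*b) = (b^2 - 14*b + 48)/(b*(b + 1))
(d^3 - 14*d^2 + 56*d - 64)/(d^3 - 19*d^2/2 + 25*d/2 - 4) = 2*(d^2 - 6*d + 8)/(2*d^2 - 3*d + 1)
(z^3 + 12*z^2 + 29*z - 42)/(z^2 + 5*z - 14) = (z^2 + 5*z - 6)/(z - 2)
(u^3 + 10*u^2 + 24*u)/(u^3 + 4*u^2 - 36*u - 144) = u/(u - 6)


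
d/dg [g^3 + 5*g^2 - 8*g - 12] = 3*g^2 + 10*g - 8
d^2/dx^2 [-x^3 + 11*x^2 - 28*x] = 22 - 6*x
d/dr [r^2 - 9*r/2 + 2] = 2*r - 9/2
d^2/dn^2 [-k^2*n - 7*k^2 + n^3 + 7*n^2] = 6*n + 14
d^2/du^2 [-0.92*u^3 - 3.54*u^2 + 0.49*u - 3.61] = -5.52*u - 7.08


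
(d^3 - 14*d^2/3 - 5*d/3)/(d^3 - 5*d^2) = (d + 1/3)/d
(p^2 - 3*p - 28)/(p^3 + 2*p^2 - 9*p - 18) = (p^2 - 3*p - 28)/(p^3 + 2*p^2 - 9*p - 18)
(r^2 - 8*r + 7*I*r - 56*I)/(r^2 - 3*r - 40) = (r + 7*I)/(r + 5)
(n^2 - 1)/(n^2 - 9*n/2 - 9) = 2*(1 - n^2)/(-2*n^2 + 9*n + 18)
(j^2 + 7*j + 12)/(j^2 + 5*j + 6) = (j + 4)/(j + 2)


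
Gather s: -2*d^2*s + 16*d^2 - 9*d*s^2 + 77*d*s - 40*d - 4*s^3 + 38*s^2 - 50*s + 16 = 16*d^2 - 40*d - 4*s^3 + s^2*(38 - 9*d) + s*(-2*d^2 + 77*d - 50) + 16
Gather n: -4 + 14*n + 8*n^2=8*n^2 + 14*n - 4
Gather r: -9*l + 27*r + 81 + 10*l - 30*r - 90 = l - 3*r - 9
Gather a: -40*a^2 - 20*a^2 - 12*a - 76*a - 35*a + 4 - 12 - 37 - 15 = -60*a^2 - 123*a - 60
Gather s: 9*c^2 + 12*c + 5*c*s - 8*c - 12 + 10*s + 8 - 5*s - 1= 9*c^2 + 4*c + s*(5*c + 5) - 5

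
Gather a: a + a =2*a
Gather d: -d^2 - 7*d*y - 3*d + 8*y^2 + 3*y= -d^2 + d*(-7*y - 3) + 8*y^2 + 3*y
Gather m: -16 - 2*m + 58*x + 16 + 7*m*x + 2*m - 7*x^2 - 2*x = 7*m*x - 7*x^2 + 56*x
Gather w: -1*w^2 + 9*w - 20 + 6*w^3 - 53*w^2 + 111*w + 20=6*w^3 - 54*w^2 + 120*w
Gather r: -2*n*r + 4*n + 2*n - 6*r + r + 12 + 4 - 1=6*n + r*(-2*n - 5) + 15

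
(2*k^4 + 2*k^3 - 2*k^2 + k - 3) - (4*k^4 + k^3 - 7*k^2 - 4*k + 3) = -2*k^4 + k^3 + 5*k^2 + 5*k - 6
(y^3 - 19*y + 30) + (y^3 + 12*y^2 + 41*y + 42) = 2*y^3 + 12*y^2 + 22*y + 72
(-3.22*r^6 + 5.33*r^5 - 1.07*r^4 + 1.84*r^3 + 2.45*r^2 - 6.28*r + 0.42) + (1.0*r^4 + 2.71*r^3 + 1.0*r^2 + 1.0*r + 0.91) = -3.22*r^6 + 5.33*r^5 - 0.0700000000000001*r^4 + 4.55*r^3 + 3.45*r^2 - 5.28*r + 1.33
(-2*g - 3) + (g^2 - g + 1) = g^2 - 3*g - 2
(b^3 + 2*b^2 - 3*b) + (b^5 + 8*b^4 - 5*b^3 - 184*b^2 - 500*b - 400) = b^5 + 8*b^4 - 4*b^3 - 182*b^2 - 503*b - 400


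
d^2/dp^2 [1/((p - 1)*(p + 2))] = 2*((p - 1)^2 + (p - 1)*(p + 2) + (p + 2)^2)/((p - 1)^3*(p + 2)^3)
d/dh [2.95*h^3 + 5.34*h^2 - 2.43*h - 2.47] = 8.85*h^2 + 10.68*h - 2.43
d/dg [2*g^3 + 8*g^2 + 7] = 2*g*(3*g + 8)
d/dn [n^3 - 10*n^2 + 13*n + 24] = 3*n^2 - 20*n + 13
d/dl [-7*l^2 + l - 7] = 1 - 14*l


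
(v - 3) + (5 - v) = 2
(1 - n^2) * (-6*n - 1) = 6*n^3 + n^2 - 6*n - 1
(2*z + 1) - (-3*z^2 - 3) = 3*z^2 + 2*z + 4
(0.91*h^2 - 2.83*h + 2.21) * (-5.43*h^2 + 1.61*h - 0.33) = -4.9413*h^4 + 16.832*h^3 - 16.8569*h^2 + 4.492*h - 0.7293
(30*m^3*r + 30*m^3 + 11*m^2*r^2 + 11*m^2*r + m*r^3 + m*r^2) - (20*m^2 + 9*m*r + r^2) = 30*m^3*r + 30*m^3 + 11*m^2*r^2 + 11*m^2*r - 20*m^2 + m*r^3 + m*r^2 - 9*m*r - r^2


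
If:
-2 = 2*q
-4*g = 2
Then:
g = -1/2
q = -1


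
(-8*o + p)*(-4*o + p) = 32*o^2 - 12*o*p + p^2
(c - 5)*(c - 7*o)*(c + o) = c^3 - 6*c^2*o - 5*c^2 - 7*c*o^2 + 30*c*o + 35*o^2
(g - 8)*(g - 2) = g^2 - 10*g + 16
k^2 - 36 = (k - 6)*(k + 6)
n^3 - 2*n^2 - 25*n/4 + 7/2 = (n - 7/2)*(n - 1/2)*(n + 2)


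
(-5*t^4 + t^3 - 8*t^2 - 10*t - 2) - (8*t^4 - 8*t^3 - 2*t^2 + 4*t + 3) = -13*t^4 + 9*t^3 - 6*t^2 - 14*t - 5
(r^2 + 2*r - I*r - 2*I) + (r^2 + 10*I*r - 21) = 2*r^2 + 2*r + 9*I*r - 21 - 2*I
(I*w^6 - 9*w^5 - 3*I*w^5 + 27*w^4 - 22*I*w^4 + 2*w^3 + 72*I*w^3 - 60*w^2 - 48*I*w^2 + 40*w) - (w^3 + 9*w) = I*w^6 - 9*w^5 - 3*I*w^5 + 27*w^4 - 22*I*w^4 + w^3 + 72*I*w^3 - 60*w^2 - 48*I*w^2 + 31*w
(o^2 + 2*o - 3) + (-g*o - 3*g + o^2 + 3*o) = -g*o - 3*g + 2*o^2 + 5*o - 3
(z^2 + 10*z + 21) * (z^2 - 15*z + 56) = z^4 - 5*z^3 - 73*z^2 + 245*z + 1176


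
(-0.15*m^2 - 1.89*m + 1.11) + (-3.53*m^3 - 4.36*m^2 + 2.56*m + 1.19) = -3.53*m^3 - 4.51*m^2 + 0.67*m + 2.3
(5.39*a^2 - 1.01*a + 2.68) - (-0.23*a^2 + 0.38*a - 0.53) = 5.62*a^2 - 1.39*a + 3.21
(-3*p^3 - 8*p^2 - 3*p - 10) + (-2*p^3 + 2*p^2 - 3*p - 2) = -5*p^3 - 6*p^2 - 6*p - 12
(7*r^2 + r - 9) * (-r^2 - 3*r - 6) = -7*r^4 - 22*r^3 - 36*r^2 + 21*r + 54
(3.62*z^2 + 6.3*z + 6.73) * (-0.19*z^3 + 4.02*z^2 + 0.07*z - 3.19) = -0.6878*z^5 + 13.3554*z^4 + 24.3007*z^3 + 15.9478*z^2 - 19.6259*z - 21.4687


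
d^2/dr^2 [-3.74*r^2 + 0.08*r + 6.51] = -7.48000000000000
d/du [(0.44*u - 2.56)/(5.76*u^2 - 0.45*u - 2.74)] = (-2.5344*u^2 + 29.4912*u - 2.3576)/(33.1776*u^4 - 5.184*u^3 - 31.3623*u^2 + 2.466*u + 7.5076)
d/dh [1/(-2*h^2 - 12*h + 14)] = (h + 3)/(h^2 + 6*h - 7)^2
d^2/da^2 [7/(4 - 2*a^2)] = 7*(-3*a^2 - 2)/(a^2 - 2)^3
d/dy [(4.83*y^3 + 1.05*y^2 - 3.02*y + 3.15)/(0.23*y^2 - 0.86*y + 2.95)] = (1.1109*y^4 - 8.3076*y^3 + 42.5371*y^2 + 4.746*y - 6.2)/(0.0529*y^4 - 0.3956*y^3 + 2.0966*y^2 - 5.074*y + 8.7025)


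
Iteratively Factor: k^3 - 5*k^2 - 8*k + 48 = (k + 3)*(k^2 - 8*k + 16) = (k - 4)*(k + 3)*(k - 4)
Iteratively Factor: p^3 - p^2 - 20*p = (p - 5)*(p^2 + 4*p) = (p - 5)*(p + 4)*(p)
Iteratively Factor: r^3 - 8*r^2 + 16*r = (r)*(r^2 - 8*r + 16) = r*(r - 4)*(r - 4)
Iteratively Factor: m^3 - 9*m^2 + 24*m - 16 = (m - 4)*(m^2 - 5*m + 4) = (m - 4)*(m - 1)*(m - 4)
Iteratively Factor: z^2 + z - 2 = (z - 1)*(z + 2)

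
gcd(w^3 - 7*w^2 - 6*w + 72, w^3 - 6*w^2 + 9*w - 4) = w - 4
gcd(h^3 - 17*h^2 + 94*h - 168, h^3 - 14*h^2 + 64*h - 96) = h^2 - 10*h + 24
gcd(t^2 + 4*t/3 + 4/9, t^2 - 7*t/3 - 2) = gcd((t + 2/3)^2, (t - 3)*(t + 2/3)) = t + 2/3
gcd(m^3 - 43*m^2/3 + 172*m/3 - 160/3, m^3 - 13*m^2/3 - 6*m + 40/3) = m^2 - 19*m/3 + 20/3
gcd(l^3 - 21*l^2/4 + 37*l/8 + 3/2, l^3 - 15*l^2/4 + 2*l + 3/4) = l + 1/4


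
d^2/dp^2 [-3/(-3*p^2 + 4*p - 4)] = 6*(-9*p^2 + 12*p + 4*(3*p - 2)^2 - 12)/(3*p^2 - 4*p + 4)^3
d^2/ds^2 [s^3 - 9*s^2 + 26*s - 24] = 6*s - 18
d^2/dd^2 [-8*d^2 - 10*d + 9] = -16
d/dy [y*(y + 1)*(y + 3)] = 3*y^2 + 8*y + 3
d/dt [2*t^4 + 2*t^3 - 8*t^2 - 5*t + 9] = 8*t^3 + 6*t^2 - 16*t - 5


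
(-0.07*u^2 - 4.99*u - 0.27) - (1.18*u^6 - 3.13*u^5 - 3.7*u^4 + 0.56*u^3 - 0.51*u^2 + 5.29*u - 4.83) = -1.18*u^6 + 3.13*u^5 + 3.7*u^4 - 0.56*u^3 + 0.44*u^2 - 10.28*u + 4.56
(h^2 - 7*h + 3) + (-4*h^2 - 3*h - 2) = -3*h^2 - 10*h + 1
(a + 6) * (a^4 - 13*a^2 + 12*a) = a^5 + 6*a^4 - 13*a^3 - 66*a^2 + 72*a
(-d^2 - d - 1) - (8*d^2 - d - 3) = 2 - 9*d^2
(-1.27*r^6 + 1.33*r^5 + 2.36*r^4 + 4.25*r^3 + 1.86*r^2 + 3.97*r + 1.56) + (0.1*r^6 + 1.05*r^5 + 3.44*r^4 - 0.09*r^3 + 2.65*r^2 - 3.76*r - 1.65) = -1.17*r^6 + 2.38*r^5 + 5.8*r^4 + 4.16*r^3 + 4.51*r^2 + 0.21*r - 0.0899999999999999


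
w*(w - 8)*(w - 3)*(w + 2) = w^4 - 9*w^3 + 2*w^2 + 48*w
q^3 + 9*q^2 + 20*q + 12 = (q + 1)*(q + 2)*(q + 6)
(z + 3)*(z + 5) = z^2 + 8*z + 15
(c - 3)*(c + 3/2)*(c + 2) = c^3 + c^2/2 - 15*c/2 - 9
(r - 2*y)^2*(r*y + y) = r^3*y - 4*r^2*y^2 + r^2*y + 4*r*y^3 - 4*r*y^2 + 4*y^3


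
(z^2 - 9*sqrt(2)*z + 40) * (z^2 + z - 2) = z^4 - 9*sqrt(2)*z^3 + z^3 - 9*sqrt(2)*z^2 + 38*z^2 + 18*sqrt(2)*z + 40*z - 80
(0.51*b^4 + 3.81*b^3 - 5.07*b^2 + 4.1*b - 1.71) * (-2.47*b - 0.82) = -1.2597*b^5 - 9.8289*b^4 + 9.3987*b^3 - 5.9696*b^2 + 0.8617*b + 1.4022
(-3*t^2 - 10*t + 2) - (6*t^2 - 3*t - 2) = -9*t^2 - 7*t + 4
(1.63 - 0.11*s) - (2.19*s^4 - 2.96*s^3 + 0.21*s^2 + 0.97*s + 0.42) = -2.19*s^4 + 2.96*s^3 - 0.21*s^2 - 1.08*s + 1.21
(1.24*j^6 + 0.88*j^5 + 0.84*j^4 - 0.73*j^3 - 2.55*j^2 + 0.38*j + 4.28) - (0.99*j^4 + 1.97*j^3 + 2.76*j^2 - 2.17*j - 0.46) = 1.24*j^6 + 0.88*j^5 - 0.15*j^4 - 2.7*j^3 - 5.31*j^2 + 2.55*j + 4.74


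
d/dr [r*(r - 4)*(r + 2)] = 3*r^2 - 4*r - 8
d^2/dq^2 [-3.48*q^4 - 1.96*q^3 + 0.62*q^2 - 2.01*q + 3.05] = -41.76*q^2 - 11.76*q + 1.24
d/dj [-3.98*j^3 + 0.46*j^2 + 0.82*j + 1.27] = -11.94*j^2 + 0.92*j + 0.82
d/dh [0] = 0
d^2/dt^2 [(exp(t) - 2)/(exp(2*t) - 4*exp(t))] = (exp(3*t) - 4*exp(2*t) + 24*exp(t) - 32)*exp(-t)/(exp(3*t) - 12*exp(2*t) + 48*exp(t) - 64)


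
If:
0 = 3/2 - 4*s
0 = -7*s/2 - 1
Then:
No Solution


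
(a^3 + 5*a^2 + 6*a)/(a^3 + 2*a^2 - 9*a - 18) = a/(a - 3)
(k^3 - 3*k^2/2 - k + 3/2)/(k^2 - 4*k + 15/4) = 2*(k^2 - 1)/(2*k - 5)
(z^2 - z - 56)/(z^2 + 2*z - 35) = (z - 8)/(z - 5)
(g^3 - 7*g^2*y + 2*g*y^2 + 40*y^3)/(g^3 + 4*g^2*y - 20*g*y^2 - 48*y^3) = (g - 5*y)/(g + 6*y)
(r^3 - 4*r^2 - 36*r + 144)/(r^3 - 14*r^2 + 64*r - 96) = (r + 6)/(r - 4)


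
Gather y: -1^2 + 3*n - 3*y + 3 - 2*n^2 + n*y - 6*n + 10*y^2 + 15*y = -2*n^2 - 3*n + 10*y^2 + y*(n + 12) + 2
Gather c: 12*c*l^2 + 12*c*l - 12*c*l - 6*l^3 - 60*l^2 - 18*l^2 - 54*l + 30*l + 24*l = 12*c*l^2 - 6*l^3 - 78*l^2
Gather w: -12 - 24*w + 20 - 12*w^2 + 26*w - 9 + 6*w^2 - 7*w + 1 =-6*w^2 - 5*w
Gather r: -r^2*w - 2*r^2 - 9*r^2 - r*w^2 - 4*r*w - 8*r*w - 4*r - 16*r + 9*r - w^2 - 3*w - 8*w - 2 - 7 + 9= r^2*(-w - 11) + r*(-w^2 - 12*w - 11) - w^2 - 11*w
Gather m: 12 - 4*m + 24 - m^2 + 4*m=36 - m^2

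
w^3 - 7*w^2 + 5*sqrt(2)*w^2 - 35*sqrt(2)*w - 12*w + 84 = (w - 7)*(w - sqrt(2))*(w + 6*sqrt(2))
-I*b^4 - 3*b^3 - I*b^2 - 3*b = b*(b - 3*I)*(b - I)*(-I*b + 1)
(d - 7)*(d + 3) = d^2 - 4*d - 21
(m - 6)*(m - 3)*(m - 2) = m^3 - 11*m^2 + 36*m - 36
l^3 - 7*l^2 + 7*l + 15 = (l - 5)*(l - 3)*(l + 1)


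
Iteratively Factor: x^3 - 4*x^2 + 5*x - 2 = (x - 1)*(x^2 - 3*x + 2) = (x - 2)*(x - 1)*(x - 1)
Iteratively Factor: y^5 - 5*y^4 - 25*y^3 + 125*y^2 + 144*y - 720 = (y + 3)*(y^4 - 8*y^3 - y^2 + 128*y - 240) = (y - 5)*(y + 3)*(y^3 - 3*y^2 - 16*y + 48) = (y - 5)*(y + 3)*(y + 4)*(y^2 - 7*y + 12) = (y - 5)*(y - 3)*(y + 3)*(y + 4)*(y - 4)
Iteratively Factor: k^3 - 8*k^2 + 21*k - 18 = (k - 2)*(k^2 - 6*k + 9) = (k - 3)*(k - 2)*(k - 3)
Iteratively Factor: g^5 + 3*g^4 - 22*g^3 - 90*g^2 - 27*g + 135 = (g + 3)*(g^4 - 22*g^2 - 24*g + 45) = (g + 3)^2*(g^3 - 3*g^2 - 13*g + 15) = (g - 5)*(g + 3)^2*(g^2 + 2*g - 3) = (g - 5)*(g - 1)*(g + 3)^2*(g + 3)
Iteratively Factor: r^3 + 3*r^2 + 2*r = (r)*(r^2 + 3*r + 2) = r*(r + 2)*(r + 1)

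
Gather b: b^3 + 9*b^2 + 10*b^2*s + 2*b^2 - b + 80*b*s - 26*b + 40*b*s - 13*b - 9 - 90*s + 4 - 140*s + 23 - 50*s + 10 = b^3 + b^2*(10*s + 11) + b*(120*s - 40) - 280*s + 28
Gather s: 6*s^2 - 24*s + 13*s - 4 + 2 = 6*s^2 - 11*s - 2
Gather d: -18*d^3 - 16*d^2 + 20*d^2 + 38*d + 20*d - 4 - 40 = -18*d^3 + 4*d^2 + 58*d - 44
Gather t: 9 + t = t + 9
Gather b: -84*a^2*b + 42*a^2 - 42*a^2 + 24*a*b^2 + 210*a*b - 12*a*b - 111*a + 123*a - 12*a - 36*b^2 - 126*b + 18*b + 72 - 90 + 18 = b^2*(24*a - 36) + b*(-84*a^2 + 198*a - 108)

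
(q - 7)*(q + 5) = q^2 - 2*q - 35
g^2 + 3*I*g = g*(g + 3*I)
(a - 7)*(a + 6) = a^2 - a - 42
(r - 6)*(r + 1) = r^2 - 5*r - 6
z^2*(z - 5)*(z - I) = z^4 - 5*z^3 - I*z^3 + 5*I*z^2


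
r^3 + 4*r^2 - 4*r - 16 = (r - 2)*(r + 2)*(r + 4)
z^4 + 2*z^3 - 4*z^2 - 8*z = z*(z - 2)*(z + 2)^2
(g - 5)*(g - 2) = g^2 - 7*g + 10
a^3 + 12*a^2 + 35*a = a*(a + 5)*(a + 7)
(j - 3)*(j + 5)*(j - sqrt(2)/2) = j^3 - sqrt(2)*j^2/2 + 2*j^2 - 15*j - sqrt(2)*j + 15*sqrt(2)/2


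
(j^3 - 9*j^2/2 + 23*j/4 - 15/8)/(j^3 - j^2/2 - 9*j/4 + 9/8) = (2*j - 5)/(2*j + 3)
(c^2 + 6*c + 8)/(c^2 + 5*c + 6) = (c + 4)/(c + 3)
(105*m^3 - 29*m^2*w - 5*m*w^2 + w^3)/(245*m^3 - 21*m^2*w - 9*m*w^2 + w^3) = (-3*m + w)/(-7*m + w)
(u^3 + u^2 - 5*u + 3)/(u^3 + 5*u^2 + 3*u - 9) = (u - 1)/(u + 3)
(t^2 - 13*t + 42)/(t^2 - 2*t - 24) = (t - 7)/(t + 4)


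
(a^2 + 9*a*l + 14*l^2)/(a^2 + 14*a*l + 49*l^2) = (a + 2*l)/(a + 7*l)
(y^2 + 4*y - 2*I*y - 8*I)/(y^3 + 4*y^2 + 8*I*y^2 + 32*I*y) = (y - 2*I)/(y*(y + 8*I))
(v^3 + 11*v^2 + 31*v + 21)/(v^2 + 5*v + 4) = (v^2 + 10*v + 21)/(v + 4)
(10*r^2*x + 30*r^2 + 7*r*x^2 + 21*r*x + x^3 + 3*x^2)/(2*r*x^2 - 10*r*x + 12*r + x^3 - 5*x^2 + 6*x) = (5*r*x + 15*r + x^2 + 3*x)/(x^2 - 5*x + 6)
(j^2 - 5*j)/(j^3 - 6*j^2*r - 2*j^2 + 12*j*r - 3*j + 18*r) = j*(j - 5)/(j^3 - 6*j^2*r - 2*j^2 + 12*j*r - 3*j + 18*r)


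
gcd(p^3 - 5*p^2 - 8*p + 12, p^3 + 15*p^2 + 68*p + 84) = p + 2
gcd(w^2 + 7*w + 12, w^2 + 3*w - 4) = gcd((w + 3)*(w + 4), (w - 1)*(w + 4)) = w + 4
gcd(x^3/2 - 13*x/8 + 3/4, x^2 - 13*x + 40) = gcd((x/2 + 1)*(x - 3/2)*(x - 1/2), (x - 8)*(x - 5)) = 1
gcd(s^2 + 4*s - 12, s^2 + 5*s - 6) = s + 6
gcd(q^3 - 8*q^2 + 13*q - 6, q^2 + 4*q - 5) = q - 1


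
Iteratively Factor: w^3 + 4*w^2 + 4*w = (w + 2)*(w^2 + 2*w) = (w + 2)^2*(w)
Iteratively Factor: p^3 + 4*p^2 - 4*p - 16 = (p - 2)*(p^2 + 6*p + 8) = (p - 2)*(p + 4)*(p + 2)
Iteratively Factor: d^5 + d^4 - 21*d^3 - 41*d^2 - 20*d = (d + 4)*(d^4 - 3*d^3 - 9*d^2 - 5*d) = (d + 1)*(d + 4)*(d^3 - 4*d^2 - 5*d) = (d - 5)*(d + 1)*(d + 4)*(d^2 + d) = (d - 5)*(d + 1)^2*(d + 4)*(d)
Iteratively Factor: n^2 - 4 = (n + 2)*(n - 2)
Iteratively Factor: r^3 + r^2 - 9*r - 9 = (r - 3)*(r^2 + 4*r + 3) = (r - 3)*(r + 1)*(r + 3)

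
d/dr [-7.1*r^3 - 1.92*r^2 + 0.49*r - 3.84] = -21.3*r^2 - 3.84*r + 0.49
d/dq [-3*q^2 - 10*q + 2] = -6*q - 10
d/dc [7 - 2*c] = -2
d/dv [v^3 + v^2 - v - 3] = 3*v^2 + 2*v - 1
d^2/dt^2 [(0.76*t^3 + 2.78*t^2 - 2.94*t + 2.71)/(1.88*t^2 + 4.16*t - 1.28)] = (-34.30368*t^3 + 73.327008*t^2 + 92.188416*t + 84.63872)/(6.644672*t^6 + 44.109312*t^5 + 84.031488*t^4 + 11.927552*t^3 - 57.212928*t^2 + 20.447232*t - 2.097152)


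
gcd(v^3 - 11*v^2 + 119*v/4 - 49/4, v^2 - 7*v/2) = v - 7/2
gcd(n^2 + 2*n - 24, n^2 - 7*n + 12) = n - 4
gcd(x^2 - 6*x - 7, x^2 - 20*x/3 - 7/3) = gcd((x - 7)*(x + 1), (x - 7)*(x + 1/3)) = x - 7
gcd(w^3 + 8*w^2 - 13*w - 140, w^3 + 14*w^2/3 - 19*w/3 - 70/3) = w + 5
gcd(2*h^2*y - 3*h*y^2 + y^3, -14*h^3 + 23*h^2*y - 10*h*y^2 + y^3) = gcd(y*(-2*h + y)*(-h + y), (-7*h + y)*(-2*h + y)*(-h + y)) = 2*h^2 - 3*h*y + y^2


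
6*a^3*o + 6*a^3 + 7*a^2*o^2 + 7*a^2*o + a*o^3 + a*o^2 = (a + o)*(6*a + o)*(a*o + a)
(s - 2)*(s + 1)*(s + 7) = s^3 + 6*s^2 - 9*s - 14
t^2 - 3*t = t*(t - 3)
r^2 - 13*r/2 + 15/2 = (r - 5)*(r - 3/2)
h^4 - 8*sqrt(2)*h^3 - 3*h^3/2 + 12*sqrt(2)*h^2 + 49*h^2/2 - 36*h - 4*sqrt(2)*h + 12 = (h - 1)*(h - 1/2)*(h - 6*sqrt(2))*(h - 2*sqrt(2))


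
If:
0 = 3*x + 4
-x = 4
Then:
No Solution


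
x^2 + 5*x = x*(x + 5)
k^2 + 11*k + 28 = (k + 4)*(k + 7)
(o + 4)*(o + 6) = o^2 + 10*o + 24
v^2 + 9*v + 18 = (v + 3)*(v + 6)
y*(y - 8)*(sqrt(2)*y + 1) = sqrt(2)*y^3 - 8*sqrt(2)*y^2 + y^2 - 8*y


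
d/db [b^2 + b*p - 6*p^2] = 2*b + p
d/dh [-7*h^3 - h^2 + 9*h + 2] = -21*h^2 - 2*h + 9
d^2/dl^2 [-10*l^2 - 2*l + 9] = -20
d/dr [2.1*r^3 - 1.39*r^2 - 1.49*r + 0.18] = 6.3*r^2 - 2.78*r - 1.49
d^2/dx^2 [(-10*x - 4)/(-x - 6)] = -112/(x + 6)^3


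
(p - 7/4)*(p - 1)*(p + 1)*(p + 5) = p^4 + 13*p^3/4 - 39*p^2/4 - 13*p/4 + 35/4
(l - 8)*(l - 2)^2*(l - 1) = l^4 - 13*l^3 + 48*l^2 - 68*l + 32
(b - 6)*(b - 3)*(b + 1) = b^3 - 8*b^2 + 9*b + 18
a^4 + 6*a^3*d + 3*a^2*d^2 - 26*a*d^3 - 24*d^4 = (a - 2*d)*(a + d)*(a + 3*d)*(a + 4*d)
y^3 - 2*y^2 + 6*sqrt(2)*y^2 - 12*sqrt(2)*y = y*(y - 2)*(y + 6*sqrt(2))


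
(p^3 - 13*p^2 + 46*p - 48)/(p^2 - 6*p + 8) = (p^2 - 11*p + 24)/(p - 4)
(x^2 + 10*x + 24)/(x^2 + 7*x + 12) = (x + 6)/(x + 3)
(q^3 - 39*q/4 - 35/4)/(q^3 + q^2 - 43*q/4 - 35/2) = (q + 1)/(q + 2)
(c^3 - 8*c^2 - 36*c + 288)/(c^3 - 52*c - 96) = (c - 6)/(c + 2)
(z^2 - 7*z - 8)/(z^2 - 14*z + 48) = (z + 1)/(z - 6)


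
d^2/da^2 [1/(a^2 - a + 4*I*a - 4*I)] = 2*(-a^2 + a - 4*I*a + (2*a - 1 + 4*I)^2 + 4*I)/(a^2 - a + 4*I*a - 4*I)^3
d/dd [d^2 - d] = 2*d - 1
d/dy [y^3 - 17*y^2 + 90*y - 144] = 3*y^2 - 34*y + 90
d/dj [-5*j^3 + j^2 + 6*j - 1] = -15*j^2 + 2*j + 6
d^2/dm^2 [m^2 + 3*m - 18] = 2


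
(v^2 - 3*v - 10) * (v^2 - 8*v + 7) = v^4 - 11*v^3 + 21*v^2 + 59*v - 70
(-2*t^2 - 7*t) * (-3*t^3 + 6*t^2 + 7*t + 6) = 6*t^5 + 9*t^4 - 56*t^3 - 61*t^2 - 42*t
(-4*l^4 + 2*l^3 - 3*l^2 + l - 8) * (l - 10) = -4*l^5 + 42*l^4 - 23*l^3 + 31*l^2 - 18*l + 80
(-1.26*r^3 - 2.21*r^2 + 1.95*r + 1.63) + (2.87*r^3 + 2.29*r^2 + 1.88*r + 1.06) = 1.61*r^3 + 0.0800000000000001*r^2 + 3.83*r + 2.69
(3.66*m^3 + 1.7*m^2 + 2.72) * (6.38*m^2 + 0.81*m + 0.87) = 23.3508*m^5 + 13.8106*m^4 + 4.5612*m^3 + 18.8326*m^2 + 2.2032*m + 2.3664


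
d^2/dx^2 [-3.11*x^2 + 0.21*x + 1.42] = -6.22000000000000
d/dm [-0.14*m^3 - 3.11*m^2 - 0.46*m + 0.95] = -0.42*m^2 - 6.22*m - 0.46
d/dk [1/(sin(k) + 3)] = -cos(k)/(sin(k) + 3)^2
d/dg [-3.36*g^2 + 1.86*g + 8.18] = 1.86 - 6.72*g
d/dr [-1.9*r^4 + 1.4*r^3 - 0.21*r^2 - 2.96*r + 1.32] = -7.6*r^3 + 4.2*r^2 - 0.42*r - 2.96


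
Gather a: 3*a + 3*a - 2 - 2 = 6*a - 4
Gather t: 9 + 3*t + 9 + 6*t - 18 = 9*t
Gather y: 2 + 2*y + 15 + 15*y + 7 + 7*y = 24*y + 24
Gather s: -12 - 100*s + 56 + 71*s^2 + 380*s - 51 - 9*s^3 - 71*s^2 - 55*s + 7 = -9*s^3 + 225*s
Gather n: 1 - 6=-5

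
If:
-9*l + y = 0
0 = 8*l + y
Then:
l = 0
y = 0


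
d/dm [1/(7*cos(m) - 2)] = 7*sin(m)/(7*cos(m) - 2)^2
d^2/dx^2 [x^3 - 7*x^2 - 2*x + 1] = 6*x - 14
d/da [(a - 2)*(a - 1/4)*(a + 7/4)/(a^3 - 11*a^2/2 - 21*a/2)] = (-160*a^4 - 452*a^3 - 521*a^2 + 308*a + 294)/(8*a^2*(4*a^4 - 44*a^3 + 37*a^2 + 462*a + 441))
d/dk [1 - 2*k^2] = -4*k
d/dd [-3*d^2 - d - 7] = -6*d - 1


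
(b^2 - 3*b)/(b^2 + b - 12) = b/(b + 4)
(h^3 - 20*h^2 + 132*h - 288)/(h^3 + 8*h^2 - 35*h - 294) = (h^2 - 14*h + 48)/(h^2 + 14*h + 49)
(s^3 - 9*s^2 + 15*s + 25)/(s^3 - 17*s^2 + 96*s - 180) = (s^2 - 4*s - 5)/(s^2 - 12*s + 36)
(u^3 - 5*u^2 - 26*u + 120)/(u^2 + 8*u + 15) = (u^2 - 10*u + 24)/(u + 3)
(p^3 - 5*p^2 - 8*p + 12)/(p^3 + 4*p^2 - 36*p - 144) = (p^2 + p - 2)/(p^2 + 10*p + 24)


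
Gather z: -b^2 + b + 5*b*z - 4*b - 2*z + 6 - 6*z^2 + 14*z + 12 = -b^2 - 3*b - 6*z^2 + z*(5*b + 12) + 18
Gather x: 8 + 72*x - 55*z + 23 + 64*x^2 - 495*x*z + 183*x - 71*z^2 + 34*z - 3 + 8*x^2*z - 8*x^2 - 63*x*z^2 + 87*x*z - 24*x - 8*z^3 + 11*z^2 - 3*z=x^2*(8*z + 56) + x*(-63*z^2 - 408*z + 231) - 8*z^3 - 60*z^2 - 24*z + 28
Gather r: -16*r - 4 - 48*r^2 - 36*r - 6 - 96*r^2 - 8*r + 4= -144*r^2 - 60*r - 6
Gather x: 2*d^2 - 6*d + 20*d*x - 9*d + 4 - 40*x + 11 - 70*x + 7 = 2*d^2 - 15*d + x*(20*d - 110) + 22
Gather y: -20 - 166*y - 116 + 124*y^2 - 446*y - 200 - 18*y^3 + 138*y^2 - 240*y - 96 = -18*y^3 + 262*y^2 - 852*y - 432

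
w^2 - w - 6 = (w - 3)*(w + 2)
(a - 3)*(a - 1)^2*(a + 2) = a^4 - 3*a^3 - 3*a^2 + 11*a - 6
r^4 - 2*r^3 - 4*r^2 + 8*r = r*(r - 2)^2*(r + 2)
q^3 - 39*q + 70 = (q - 5)*(q - 2)*(q + 7)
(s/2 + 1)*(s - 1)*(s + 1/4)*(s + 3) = s^4/2 + 17*s^3/8 + s^2 - 23*s/8 - 3/4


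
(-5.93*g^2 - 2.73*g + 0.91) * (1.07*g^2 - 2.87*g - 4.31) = -6.3451*g^4 + 14.098*g^3 + 34.3671*g^2 + 9.1546*g - 3.9221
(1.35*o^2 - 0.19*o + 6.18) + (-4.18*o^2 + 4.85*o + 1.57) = -2.83*o^2 + 4.66*o + 7.75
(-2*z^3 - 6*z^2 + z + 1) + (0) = -2*z^3 - 6*z^2 + z + 1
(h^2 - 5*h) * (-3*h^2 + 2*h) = -3*h^4 + 17*h^3 - 10*h^2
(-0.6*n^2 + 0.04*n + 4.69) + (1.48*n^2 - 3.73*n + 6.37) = 0.88*n^2 - 3.69*n + 11.06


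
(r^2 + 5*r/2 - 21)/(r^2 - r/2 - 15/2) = (-2*r^2 - 5*r + 42)/(-2*r^2 + r + 15)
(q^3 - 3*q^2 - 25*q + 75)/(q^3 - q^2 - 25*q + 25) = (q - 3)/(q - 1)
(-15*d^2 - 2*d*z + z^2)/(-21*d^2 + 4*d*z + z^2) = (-15*d^2 - 2*d*z + z^2)/(-21*d^2 + 4*d*z + z^2)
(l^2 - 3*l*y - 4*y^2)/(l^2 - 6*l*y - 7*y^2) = (-l + 4*y)/(-l + 7*y)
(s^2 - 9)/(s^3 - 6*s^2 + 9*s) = (s + 3)/(s*(s - 3))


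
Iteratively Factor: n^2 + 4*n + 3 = (n + 3)*(n + 1)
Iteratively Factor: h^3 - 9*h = (h - 3)*(h^2 + 3*h) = (h - 3)*(h + 3)*(h)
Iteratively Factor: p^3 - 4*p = (p + 2)*(p^2 - 2*p) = (p - 2)*(p + 2)*(p)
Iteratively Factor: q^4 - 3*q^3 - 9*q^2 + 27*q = (q)*(q^3 - 3*q^2 - 9*q + 27) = q*(q - 3)*(q^2 - 9) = q*(q - 3)^2*(q + 3)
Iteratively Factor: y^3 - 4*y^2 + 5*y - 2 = (y - 1)*(y^2 - 3*y + 2) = (y - 1)^2*(y - 2)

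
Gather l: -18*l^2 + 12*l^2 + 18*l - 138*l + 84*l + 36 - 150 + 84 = -6*l^2 - 36*l - 30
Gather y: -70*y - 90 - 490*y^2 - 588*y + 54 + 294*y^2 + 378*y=-196*y^2 - 280*y - 36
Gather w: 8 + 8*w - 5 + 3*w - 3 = 11*w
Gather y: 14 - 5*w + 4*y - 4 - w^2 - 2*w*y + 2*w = -w^2 - 3*w + y*(4 - 2*w) + 10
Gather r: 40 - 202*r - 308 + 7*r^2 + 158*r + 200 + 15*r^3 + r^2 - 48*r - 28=15*r^3 + 8*r^2 - 92*r - 96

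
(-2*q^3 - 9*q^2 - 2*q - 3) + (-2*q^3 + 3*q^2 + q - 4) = -4*q^3 - 6*q^2 - q - 7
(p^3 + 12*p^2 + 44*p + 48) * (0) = 0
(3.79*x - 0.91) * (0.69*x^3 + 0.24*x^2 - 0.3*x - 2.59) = 2.6151*x^4 + 0.2817*x^3 - 1.3554*x^2 - 9.5431*x + 2.3569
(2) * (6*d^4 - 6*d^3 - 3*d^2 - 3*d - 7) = 12*d^4 - 12*d^3 - 6*d^2 - 6*d - 14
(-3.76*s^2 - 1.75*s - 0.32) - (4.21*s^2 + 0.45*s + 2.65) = -7.97*s^2 - 2.2*s - 2.97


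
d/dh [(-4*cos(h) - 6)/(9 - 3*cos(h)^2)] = 4*(cos(h)^2 + 3*cos(h) + 3)*sin(h)/(3*(cos(h)^2 - 3)^2)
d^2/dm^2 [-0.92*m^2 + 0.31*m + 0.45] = -1.84000000000000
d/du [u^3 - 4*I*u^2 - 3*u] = 3*u^2 - 8*I*u - 3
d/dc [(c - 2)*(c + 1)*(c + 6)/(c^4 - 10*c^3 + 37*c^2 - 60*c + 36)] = (-c^3 - 17*c^2 + 8*c + 84)/(c^5 - 13*c^4 + 67*c^3 - 171*c^2 + 216*c - 108)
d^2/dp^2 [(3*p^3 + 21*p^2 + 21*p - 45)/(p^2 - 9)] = 96/(p^3 - 9*p^2 + 27*p - 27)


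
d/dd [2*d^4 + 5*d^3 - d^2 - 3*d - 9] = 8*d^3 + 15*d^2 - 2*d - 3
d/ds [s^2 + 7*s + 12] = 2*s + 7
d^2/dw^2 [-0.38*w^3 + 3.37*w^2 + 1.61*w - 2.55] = 6.74 - 2.28*w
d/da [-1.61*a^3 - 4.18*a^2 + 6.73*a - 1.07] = -4.83*a^2 - 8.36*a + 6.73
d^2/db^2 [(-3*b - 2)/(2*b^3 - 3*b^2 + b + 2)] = 2*(-(3*b + 2)*(6*b^2 - 6*b + 1)^2 + 3*(6*b^2 - 6*b + (2*b - 1)*(3*b + 2) + 1)*(2*b^3 - 3*b^2 + b + 2))/(2*b^3 - 3*b^2 + b + 2)^3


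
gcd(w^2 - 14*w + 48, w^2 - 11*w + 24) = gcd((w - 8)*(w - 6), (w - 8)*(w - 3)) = w - 8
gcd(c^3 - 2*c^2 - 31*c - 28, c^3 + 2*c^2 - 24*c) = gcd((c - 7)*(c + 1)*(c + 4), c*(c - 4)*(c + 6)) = 1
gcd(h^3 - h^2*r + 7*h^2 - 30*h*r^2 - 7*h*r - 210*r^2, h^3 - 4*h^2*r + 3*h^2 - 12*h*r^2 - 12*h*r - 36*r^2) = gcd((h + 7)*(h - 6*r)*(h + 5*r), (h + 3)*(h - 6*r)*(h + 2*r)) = -h + 6*r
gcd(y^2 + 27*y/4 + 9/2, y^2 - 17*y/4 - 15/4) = y + 3/4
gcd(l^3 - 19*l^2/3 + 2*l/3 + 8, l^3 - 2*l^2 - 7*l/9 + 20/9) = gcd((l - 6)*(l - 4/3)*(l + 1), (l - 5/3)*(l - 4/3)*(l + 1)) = l^2 - l/3 - 4/3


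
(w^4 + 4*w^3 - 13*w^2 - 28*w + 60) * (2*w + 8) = 2*w^5 + 16*w^4 + 6*w^3 - 160*w^2 - 104*w + 480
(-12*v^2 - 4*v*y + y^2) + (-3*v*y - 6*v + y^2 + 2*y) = -12*v^2 - 7*v*y - 6*v + 2*y^2 + 2*y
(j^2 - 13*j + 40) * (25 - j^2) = -j^4 + 13*j^3 - 15*j^2 - 325*j + 1000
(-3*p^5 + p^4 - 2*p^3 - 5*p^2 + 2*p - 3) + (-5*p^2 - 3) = -3*p^5 + p^4 - 2*p^3 - 10*p^2 + 2*p - 6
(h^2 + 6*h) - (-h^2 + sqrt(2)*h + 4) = 2*h^2 - sqrt(2)*h + 6*h - 4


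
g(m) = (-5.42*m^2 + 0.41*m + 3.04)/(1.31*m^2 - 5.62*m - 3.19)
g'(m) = (0.41 - 10.84*m)/(1.31*m^2 - 5.62*m - 3.19) + (5.62 - 2.62*m)*(-5.42*m^2 + 0.41*m + 3.04)/(1.31*m^2 - 5.62*m - 3.19)^2 = (29.9233*m^2 + 26.6148*m + 15.7769)/(1.7161*m^4 - 14.7244*m^3 + 23.2266*m^2 + 35.8556*m + 10.1761)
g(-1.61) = -1.26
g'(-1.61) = 0.59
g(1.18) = 0.50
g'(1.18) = 1.39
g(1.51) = 1.00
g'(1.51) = 1.64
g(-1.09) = -0.86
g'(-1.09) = 1.11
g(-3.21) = -1.91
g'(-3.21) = 0.30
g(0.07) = -0.85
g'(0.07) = 1.39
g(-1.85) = -1.39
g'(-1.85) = 0.50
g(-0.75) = -0.18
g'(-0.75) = 4.07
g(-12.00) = -3.09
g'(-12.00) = 0.06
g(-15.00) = -3.25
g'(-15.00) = 0.04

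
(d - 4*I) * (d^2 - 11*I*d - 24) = d^3 - 15*I*d^2 - 68*d + 96*I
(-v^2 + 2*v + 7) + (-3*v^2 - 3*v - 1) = -4*v^2 - v + 6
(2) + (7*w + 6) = 7*w + 8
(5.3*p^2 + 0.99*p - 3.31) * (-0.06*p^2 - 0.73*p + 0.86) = -0.318*p^4 - 3.9284*p^3 + 4.0339*p^2 + 3.2677*p - 2.8466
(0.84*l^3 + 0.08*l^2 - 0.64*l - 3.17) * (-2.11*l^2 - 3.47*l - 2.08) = -1.7724*l^5 - 3.0836*l^4 - 0.6744*l^3 + 8.7431*l^2 + 12.3311*l + 6.5936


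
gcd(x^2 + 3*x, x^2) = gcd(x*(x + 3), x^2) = x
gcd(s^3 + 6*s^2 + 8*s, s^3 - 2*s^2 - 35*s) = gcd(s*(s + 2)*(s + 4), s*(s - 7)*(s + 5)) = s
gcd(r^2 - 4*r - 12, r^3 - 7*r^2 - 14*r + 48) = 1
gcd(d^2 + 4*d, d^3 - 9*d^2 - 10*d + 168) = d + 4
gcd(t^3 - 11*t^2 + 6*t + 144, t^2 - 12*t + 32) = t - 8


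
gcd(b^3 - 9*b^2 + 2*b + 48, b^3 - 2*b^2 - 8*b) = b + 2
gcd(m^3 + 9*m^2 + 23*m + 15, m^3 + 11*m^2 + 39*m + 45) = m^2 + 8*m + 15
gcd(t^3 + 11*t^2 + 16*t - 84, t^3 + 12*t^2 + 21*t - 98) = t^2 + 5*t - 14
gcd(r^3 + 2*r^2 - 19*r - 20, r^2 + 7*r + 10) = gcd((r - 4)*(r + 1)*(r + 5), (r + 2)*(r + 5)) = r + 5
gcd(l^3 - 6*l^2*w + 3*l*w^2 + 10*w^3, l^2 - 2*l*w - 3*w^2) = l + w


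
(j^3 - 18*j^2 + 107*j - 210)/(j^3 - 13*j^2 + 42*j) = (j - 5)/j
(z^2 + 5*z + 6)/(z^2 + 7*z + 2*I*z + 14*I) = (z^2 + 5*z + 6)/(z^2 + z*(7 + 2*I) + 14*I)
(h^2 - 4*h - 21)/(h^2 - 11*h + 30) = (h^2 - 4*h - 21)/(h^2 - 11*h + 30)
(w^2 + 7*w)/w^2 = (w + 7)/w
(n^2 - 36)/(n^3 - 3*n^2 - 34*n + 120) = (n - 6)/(n^2 - 9*n + 20)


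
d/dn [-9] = 0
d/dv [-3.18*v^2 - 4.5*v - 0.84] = -6.36*v - 4.5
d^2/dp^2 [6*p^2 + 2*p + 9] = 12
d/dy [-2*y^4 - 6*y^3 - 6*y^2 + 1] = 2*y*(-4*y^2 - 9*y - 6)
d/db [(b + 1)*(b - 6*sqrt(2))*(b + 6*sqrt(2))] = 3*b^2 + 2*b - 72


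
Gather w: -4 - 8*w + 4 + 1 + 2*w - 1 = -6*w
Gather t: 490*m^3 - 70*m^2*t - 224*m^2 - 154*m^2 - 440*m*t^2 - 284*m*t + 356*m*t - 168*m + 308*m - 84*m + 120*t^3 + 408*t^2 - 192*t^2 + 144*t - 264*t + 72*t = 490*m^3 - 378*m^2 + 56*m + 120*t^3 + t^2*(216 - 440*m) + t*(-70*m^2 + 72*m - 48)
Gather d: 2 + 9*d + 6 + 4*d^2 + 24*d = 4*d^2 + 33*d + 8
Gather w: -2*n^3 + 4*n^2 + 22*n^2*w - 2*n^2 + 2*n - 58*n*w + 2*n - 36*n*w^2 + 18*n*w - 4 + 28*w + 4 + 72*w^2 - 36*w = -2*n^3 + 2*n^2 + 4*n + w^2*(72 - 36*n) + w*(22*n^2 - 40*n - 8)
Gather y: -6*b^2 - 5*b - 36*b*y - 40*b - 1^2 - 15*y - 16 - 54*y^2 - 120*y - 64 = -6*b^2 - 45*b - 54*y^2 + y*(-36*b - 135) - 81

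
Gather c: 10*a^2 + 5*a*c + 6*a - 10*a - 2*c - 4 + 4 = 10*a^2 - 4*a + c*(5*a - 2)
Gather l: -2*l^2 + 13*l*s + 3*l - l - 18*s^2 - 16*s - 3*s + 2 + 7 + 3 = -2*l^2 + l*(13*s + 2) - 18*s^2 - 19*s + 12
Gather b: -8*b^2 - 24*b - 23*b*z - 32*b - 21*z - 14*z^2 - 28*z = -8*b^2 + b*(-23*z - 56) - 14*z^2 - 49*z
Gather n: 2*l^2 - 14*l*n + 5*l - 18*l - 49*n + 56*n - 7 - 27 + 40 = 2*l^2 - 13*l + n*(7 - 14*l) + 6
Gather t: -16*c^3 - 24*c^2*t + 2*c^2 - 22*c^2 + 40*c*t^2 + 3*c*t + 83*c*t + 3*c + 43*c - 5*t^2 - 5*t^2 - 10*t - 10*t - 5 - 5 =-16*c^3 - 20*c^2 + 46*c + t^2*(40*c - 10) + t*(-24*c^2 + 86*c - 20) - 10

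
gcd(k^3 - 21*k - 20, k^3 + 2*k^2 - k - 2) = k + 1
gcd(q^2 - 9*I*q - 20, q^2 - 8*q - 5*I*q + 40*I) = q - 5*I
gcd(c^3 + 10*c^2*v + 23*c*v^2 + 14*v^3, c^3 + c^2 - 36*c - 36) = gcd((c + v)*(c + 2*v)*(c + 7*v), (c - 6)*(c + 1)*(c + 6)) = 1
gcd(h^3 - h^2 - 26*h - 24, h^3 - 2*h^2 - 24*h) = h^2 - 2*h - 24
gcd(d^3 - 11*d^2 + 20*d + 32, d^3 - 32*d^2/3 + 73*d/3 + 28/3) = d - 4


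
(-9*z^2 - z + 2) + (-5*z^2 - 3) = -14*z^2 - z - 1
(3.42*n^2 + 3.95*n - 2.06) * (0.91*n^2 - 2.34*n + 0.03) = 3.1122*n^4 - 4.4083*n^3 - 11.015*n^2 + 4.9389*n - 0.0618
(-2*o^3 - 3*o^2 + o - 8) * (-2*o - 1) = 4*o^4 + 8*o^3 + o^2 + 15*o + 8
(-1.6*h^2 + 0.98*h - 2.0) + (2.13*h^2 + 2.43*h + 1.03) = 0.53*h^2 + 3.41*h - 0.97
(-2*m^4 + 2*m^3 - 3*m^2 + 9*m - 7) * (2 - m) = 2*m^5 - 6*m^4 + 7*m^3 - 15*m^2 + 25*m - 14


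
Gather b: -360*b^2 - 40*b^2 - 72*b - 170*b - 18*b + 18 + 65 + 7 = -400*b^2 - 260*b + 90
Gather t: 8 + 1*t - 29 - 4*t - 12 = -3*t - 33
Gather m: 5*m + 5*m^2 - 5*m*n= 5*m^2 + m*(5 - 5*n)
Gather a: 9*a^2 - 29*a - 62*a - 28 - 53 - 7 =9*a^2 - 91*a - 88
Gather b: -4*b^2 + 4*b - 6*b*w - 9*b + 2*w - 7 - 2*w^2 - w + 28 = -4*b^2 + b*(-6*w - 5) - 2*w^2 + w + 21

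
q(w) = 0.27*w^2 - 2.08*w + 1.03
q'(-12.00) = -8.56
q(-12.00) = 64.87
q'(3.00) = -0.46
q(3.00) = -2.78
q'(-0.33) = -2.26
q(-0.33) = 1.75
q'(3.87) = 0.01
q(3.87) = -2.98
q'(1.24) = -1.41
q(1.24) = -1.13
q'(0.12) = -2.02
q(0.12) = 0.78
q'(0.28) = -1.93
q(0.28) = 0.47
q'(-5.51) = -5.06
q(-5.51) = 20.69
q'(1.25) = -1.40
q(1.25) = -1.15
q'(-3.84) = -4.15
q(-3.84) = 13.00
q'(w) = 0.54*w - 2.08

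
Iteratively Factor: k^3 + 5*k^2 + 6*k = (k + 3)*(k^2 + 2*k) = k*(k + 3)*(k + 2)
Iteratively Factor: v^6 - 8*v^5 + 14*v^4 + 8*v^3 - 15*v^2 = (v - 5)*(v^5 - 3*v^4 - v^3 + 3*v^2) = v*(v - 5)*(v^4 - 3*v^3 - v^2 + 3*v) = v*(v - 5)*(v - 1)*(v^3 - 2*v^2 - 3*v) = v^2*(v - 5)*(v - 1)*(v^2 - 2*v - 3) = v^2*(v - 5)*(v - 1)*(v + 1)*(v - 3)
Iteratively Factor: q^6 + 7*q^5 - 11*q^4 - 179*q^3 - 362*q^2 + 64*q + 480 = (q + 4)*(q^5 + 3*q^4 - 23*q^3 - 87*q^2 - 14*q + 120) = (q - 5)*(q + 4)*(q^4 + 8*q^3 + 17*q^2 - 2*q - 24) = (q - 5)*(q + 4)^2*(q^3 + 4*q^2 + q - 6) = (q - 5)*(q + 2)*(q + 4)^2*(q^2 + 2*q - 3) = (q - 5)*(q - 1)*(q + 2)*(q + 4)^2*(q + 3)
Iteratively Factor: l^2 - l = (l)*(l - 1)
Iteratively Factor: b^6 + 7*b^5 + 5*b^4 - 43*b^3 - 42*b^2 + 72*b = (b + 3)*(b^5 + 4*b^4 - 7*b^3 - 22*b^2 + 24*b) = (b - 1)*(b + 3)*(b^4 + 5*b^3 - 2*b^2 - 24*b) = (b - 2)*(b - 1)*(b + 3)*(b^3 + 7*b^2 + 12*b) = b*(b - 2)*(b - 1)*(b + 3)*(b^2 + 7*b + 12) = b*(b - 2)*(b - 1)*(b + 3)^2*(b + 4)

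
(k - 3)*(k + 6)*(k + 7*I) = k^3 + 3*k^2 + 7*I*k^2 - 18*k + 21*I*k - 126*I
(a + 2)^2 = a^2 + 4*a + 4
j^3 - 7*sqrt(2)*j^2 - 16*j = j*(j - 8*sqrt(2))*(j + sqrt(2))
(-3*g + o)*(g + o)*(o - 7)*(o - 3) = -3*g^2*o^2 + 30*g^2*o - 63*g^2 - 2*g*o^3 + 20*g*o^2 - 42*g*o + o^4 - 10*o^3 + 21*o^2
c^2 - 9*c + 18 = (c - 6)*(c - 3)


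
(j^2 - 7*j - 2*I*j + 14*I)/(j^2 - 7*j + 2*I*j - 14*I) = (j - 2*I)/(j + 2*I)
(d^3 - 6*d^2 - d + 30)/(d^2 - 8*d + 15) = d + 2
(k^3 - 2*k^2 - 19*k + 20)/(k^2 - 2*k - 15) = (k^2 + 3*k - 4)/(k + 3)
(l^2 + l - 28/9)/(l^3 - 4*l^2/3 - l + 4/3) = (l + 7/3)/(l^2 - 1)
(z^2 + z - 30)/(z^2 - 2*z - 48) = (z - 5)/(z - 8)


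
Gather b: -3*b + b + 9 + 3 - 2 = 10 - 2*b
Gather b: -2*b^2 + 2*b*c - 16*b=-2*b^2 + b*(2*c - 16)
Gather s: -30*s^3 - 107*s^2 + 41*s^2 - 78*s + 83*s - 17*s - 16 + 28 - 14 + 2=-30*s^3 - 66*s^2 - 12*s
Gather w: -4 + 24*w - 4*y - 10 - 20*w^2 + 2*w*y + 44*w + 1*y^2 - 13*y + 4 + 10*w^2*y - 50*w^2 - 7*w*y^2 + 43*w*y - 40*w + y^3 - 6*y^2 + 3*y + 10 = w^2*(10*y - 70) + w*(-7*y^2 + 45*y + 28) + y^3 - 5*y^2 - 14*y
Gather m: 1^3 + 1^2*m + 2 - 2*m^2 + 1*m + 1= -2*m^2 + 2*m + 4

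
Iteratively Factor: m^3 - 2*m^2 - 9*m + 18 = (m - 3)*(m^2 + m - 6) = (m - 3)*(m + 3)*(m - 2)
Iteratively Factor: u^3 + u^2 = (u)*(u^2 + u) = u*(u + 1)*(u)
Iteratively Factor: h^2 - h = (h - 1)*(h)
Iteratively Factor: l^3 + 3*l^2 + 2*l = (l)*(l^2 + 3*l + 2) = l*(l + 1)*(l + 2)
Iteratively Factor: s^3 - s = (s)*(s^2 - 1) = s*(s - 1)*(s + 1)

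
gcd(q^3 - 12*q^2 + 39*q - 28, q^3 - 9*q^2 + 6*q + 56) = q^2 - 11*q + 28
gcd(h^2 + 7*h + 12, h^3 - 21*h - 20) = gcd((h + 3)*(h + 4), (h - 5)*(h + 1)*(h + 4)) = h + 4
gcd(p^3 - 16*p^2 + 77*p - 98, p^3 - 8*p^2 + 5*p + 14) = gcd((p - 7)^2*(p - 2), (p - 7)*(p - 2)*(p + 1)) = p^2 - 9*p + 14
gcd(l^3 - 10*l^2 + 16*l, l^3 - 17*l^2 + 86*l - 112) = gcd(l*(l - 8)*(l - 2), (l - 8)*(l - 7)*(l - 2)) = l^2 - 10*l + 16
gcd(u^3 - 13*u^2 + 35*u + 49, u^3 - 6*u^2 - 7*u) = u^2 - 6*u - 7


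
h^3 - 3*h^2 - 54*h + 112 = (h - 8)*(h - 2)*(h + 7)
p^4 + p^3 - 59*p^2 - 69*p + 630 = (p - 7)*(p - 3)*(p + 5)*(p + 6)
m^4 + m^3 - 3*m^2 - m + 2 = (m - 1)^2*(m + 1)*(m + 2)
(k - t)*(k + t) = k^2 - t^2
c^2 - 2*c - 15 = (c - 5)*(c + 3)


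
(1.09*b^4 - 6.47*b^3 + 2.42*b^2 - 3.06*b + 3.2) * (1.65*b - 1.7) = 1.7985*b^5 - 12.5285*b^4 + 14.992*b^3 - 9.163*b^2 + 10.482*b - 5.44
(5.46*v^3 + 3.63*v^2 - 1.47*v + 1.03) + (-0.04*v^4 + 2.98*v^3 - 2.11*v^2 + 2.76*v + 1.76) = -0.04*v^4 + 8.44*v^3 + 1.52*v^2 + 1.29*v + 2.79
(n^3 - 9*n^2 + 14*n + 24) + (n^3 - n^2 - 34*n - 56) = 2*n^3 - 10*n^2 - 20*n - 32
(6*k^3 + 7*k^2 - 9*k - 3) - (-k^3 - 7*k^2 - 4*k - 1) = 7*k^3 + 14*k^2 - 5*k - 2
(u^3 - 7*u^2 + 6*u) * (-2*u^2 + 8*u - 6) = -2*u^5 + 22*u^4 - 74*u^3 + 90*u^2 - 36*u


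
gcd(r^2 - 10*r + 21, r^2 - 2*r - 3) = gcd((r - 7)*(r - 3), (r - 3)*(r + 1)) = r - 3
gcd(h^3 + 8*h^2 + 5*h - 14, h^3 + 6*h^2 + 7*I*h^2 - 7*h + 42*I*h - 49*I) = h^2 + 6*h - 7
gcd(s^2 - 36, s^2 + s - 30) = s + 6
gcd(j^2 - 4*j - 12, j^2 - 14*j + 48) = j - 6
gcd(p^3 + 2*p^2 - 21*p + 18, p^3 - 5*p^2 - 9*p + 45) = p - 3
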